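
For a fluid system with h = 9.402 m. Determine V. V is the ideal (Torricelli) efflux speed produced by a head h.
Formula: V = \sqrt{2 g h}
V = √(2·9.81·9.402) = 13.58 m/s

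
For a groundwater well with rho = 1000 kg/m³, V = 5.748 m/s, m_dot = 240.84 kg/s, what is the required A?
Formula: \dot{m} = \rho A V
Substituting knowns: 240.84 = 1000·A·5.748
Solving for A: A = 240.84/(1000·5.748) = 0.0419 m²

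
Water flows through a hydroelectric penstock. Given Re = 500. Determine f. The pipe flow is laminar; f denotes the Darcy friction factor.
Formula: f = \frac{64}{Re}
f = 64/500 = 0.128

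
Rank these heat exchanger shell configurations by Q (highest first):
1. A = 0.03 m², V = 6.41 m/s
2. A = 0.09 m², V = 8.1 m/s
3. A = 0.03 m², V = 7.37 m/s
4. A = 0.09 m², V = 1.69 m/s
Case 1: Q = 192.3 L/s
Case 2: Q = 729 L/s
Case 3: Q = 221.1 L/s
Case 4: Q = 152.1 L/s
Ranking (highest first): 2, 3, 1, 4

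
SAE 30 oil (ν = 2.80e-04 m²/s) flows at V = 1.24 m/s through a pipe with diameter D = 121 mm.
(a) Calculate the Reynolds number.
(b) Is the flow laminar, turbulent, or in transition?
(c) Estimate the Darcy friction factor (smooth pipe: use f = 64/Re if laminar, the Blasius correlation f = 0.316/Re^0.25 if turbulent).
(a) Re = V·D/ν = 1.24·0.121/2.80e-04 = 535.86
(b) Flow regime: laminar (Re < 2300)
(c) Friction factor: f = 64/Re = 64/535.86 = 0.1194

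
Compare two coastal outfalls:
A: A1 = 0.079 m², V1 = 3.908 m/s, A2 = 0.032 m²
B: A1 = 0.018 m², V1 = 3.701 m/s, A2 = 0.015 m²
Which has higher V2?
V2(A) = 9.648 m/s, V2(B) = 4.441 m/s. Answer: A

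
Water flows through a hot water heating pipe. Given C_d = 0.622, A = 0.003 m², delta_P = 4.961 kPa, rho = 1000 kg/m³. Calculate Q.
Formula: Q = C_d A \sqrt{\frac{2 \Delta P}{\rho}}
Q = 0.622·0.003·√(2·(4.961·1000)/1000)·1000 = 5.878 L/s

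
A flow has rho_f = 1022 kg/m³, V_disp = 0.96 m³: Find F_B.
Formula: F_B = \rho_f g V_{disp}
F_B = 1022·9.81·0.96 = 9625 N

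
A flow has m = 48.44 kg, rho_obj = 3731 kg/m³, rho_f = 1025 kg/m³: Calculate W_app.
Formula: W_{app} = mg\left(1 - \frac{\rho_f}{\rho_{obj}}\right)
W_app = 48.44·9.81·(1 − 1025/3731) = 344.6 N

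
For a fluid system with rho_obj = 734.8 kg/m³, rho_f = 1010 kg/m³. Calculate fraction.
Formula: f_{sub} = \frac{\rho_{obj}}{\rho_f}
fraction = 734.8/1010 = 0.7275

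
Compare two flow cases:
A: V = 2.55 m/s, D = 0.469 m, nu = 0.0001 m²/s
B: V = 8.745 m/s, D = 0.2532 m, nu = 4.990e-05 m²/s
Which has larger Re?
Re(A) = 11959, Re(B) = 44373. Answer: B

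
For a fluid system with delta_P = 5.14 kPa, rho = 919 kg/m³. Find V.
Formula: V = \sqrt{\frac{2 \Delta P}{\rho}}
V = √(2·(5.14·1000)/919) = 3.345 m/s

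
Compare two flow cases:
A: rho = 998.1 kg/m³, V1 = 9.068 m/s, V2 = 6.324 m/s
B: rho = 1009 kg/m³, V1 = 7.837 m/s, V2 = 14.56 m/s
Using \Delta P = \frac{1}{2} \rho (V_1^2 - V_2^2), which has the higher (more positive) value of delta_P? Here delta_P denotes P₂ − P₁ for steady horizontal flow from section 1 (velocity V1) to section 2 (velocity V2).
delta_P(A) = 21.08 kPa, delta_P(B) = -75.97 kPa. Answer: A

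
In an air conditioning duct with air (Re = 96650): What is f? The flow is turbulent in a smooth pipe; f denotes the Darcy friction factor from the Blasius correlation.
Formula: f = \frac{0.316}{Re^{0.25}}
f = 0.316/96650^0.25 = 0.01792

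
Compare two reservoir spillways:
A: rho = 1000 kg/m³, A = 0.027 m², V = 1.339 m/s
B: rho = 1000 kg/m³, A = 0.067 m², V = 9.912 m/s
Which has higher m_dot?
m_dot(A) = 36.15 kg/s, m_dot(B) = 664.1 kg/s. Answer: B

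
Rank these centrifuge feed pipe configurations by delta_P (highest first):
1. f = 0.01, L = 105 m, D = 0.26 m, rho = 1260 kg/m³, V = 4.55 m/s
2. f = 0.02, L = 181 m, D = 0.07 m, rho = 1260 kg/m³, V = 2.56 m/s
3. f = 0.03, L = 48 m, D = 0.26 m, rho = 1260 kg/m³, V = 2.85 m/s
Case 1: delta_P = 52.67 kPa
Case 2: delta_P = 213.5 kPa
Case 3: delta_P = 28.34 kPa
Ranking (highest first): 2, 1, 3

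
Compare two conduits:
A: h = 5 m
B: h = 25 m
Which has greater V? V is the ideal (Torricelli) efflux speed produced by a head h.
V(A) = 9.905 m/s, V(B) = 22.15 m/s. Answer: B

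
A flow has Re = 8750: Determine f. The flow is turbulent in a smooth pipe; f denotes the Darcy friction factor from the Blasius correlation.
Formula: f = \frac{0.316}{Re^{0.25}}
f = 0.316/8750^0.25 = 0.03267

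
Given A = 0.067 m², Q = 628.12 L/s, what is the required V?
Formula: Q = A V
Substituting knowns: 628.12 = 0.067·V·1000
Solving for V: V = (628.12/1000)/0.067 = 9.375 m/s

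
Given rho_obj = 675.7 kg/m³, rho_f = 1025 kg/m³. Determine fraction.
Formula: f_{sub} = \frac{\rho_{obj}}{\rho_f}
fraction = 675.7/1025 = 0.6592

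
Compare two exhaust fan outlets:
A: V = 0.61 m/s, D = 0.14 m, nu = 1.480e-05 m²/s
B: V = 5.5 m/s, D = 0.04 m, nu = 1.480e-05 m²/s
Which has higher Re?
Re(A) = 5770, Re(B) = 14865. Answer: B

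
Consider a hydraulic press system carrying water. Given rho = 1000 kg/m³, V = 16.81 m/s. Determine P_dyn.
Formula: P_{dyn} = \frac{1}{2} \rho V^2
P_dyn = 0.5·1000·16.81²/1000 = 141.3 kPa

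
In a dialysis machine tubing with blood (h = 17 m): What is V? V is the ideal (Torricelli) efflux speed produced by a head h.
Formula: V = \sqrt{2 g h}
V = √(2·9.81·17) = 18.26 m/s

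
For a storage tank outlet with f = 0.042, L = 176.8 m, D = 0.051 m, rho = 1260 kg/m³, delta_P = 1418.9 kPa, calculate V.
Formula: \Delta P = f \frac{L}{D} \frac{\rho V^2}{2}
Substituting knowns: 1418.9 = 0.042·(176.8/0.051)·0.5·1260·V²/1000
Solving for V: V = √((1418.9·1000)/(0.042·(176.8/0.051)·0.5·1260)) = 3.933 m/s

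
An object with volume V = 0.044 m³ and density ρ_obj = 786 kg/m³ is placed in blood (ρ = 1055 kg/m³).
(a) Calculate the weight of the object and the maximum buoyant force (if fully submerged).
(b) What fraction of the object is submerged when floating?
(a) W=rho_obj*g*V=786*9.81*0.044=339.3 N; F_B(max)=rho*g*V=1055*9.81*0.044=455.4 N
(b) Floating fraction=rho_obj/rho=786/1055=0.745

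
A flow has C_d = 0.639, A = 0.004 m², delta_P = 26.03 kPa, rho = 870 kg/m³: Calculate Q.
Formula: Q = C_d A \sqrt{\frac{2 \Delta P}{\rho}}
Q = 0.639·0.004·√(2·(26.03·1000)/870)·1000 = 19.77 L/s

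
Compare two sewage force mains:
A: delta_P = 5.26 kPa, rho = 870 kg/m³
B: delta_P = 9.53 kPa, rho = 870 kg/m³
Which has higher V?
V(A) = 3.477 m/s, V(B) = 4.681 m/s. Answer: B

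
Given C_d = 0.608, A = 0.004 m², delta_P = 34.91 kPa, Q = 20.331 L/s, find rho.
Formula: Q = C_d A \sqrt{\frac{2 \Delta P}{\rho}}
Substituting knowns: 20.331 = 0.608·0.004·√(2·(34.91·1000)/rho)·1000
Solving for rho: rho = 2·(34.91·1000)/((20.331/1000)/(0.608·0.004))² = 999.1 kg/m³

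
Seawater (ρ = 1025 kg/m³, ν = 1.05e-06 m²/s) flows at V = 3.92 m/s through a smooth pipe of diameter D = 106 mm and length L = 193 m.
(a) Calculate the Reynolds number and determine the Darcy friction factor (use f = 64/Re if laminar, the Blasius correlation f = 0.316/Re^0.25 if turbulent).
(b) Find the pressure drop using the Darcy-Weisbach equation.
(a) Re = V·D/ν = 3.92·0.106/1.05e-06 = 395730 → turbulent (Re > 4000); f = 0.316/Re^0.25 = 0.316/395730^0.25 = 0.012599 (Blasius is strictly valid for Re ≲ 1e5; used here as the smooth-pipe estimate the problem specifies)
(b) Darcy-Weisbach: ΔP = f·(L/D)·½ρV²/1000 = 0.012599·(193/0.106)·½·1025·3.92²/1000 = 180.7 kPa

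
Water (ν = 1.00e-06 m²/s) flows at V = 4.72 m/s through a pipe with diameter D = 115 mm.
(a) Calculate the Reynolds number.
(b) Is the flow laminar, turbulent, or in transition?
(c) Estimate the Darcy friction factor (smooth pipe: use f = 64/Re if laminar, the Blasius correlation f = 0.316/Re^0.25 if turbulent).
(a) Re = V·D/ν = 4.72·0.115/1.00e-06 = 542800
(b) Flow regime: turbulent (Re > 4000)
(c) Friction factor: f = 0.316/Re^0.25 = 0.316/542800^0.25 = 0.01164 (Blasius is strictly valid for Re ≲ 1e5; used here as the smooth-pipe estimate the problem specifies)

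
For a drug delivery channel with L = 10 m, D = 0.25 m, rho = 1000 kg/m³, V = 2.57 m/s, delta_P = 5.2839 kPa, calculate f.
Formula: \Delta P = f \frac{L}{D} \frac{\rho V^2}{2}
Substituting knowns: 5.2839 = f·(10/0.25)·0.5·1000·2.57²/1000
Solving for f: f = (5.2839·1000)/((10/0.25)·0.5·1000·2.57²) = 0.04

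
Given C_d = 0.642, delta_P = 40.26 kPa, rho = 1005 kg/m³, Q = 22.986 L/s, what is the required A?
Formula: Q = C_d A \sqrt{\frac{2 \Delta P}{\rho}}
Substituting knowns: 22.986 = 0.642·A·√(2·(40.26·1000)/1005)·1000
Solving for A: A = (22.986/1000)/(0.642·√(2·(40.26·1000)/1005)) = 0.004 m²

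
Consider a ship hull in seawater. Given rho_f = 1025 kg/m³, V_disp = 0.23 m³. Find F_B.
Formula: F_B = \rho_f g V_{disp}
F_B = 1025·9.81·0.23 = 2313 N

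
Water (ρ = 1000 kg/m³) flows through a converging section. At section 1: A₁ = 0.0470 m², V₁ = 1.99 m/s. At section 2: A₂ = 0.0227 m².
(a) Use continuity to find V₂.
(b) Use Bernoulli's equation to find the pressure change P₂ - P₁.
(a) Continuity: A₁V₁=A₂V₂ -> V₂=A₁V₁/A₂=0.0470*1.99/0.0227=4.12 m/s
(b) Bernoulli: P₂-P₁=0.5*rho*(V₁^2-V₂^2)/1000=0.5*1000*(1.99^2-4.12^2)/1000=-6.507 kPa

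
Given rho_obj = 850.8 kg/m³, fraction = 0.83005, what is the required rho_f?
Formula: f_{sub} = \frac{\rho_{obj}}{\rho_f}
Substituting knowns: 0.83005 = 850.8/rho_f
Solving for rho_f: rho_f = 850.8/0.83005 = 1025 kg/m³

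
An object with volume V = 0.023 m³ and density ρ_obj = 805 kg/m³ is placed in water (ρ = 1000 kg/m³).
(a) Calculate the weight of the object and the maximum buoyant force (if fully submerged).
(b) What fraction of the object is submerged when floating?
(a) W=rho_obj*g*V=805*9.81*0.023=181.6 N; F_B(max)=rho*g*V=1000*9.81*0.023=225.6 N
(b) Floating fraction=rho_obj/rho=805/1000=0.805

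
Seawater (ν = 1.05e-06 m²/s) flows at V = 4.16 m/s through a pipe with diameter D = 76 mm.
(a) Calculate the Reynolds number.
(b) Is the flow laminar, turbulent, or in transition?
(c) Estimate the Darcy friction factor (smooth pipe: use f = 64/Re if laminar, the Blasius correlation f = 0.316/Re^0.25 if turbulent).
(a) Re = V·D/ν = 4.16·0.076/1.05e-06 = 301100
(b) Flow regime: turbulent (Re > 4000)
(c) Friction factor: f = 0.316/Re^0.25 = 0.316/301100^0.25 = 0.01349 (Blasius is strictly valid for Re ≲ 1e5; used here as the smooth-pipe estimate the problem specifies)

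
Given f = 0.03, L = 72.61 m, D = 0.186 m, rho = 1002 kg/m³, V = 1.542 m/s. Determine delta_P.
Formula: \Delta P = f \frac{L}{D} \frac{\rho V^2}{2}
delta_P = 0.03·(72.61/0.186)·0.5·1002·1.542²/1000 = 13.95 kPa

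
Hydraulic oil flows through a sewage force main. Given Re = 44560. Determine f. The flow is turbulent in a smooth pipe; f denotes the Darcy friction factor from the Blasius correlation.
Formula: f = \frac{0.316}{Re^{0.25}}
f = 0.316/44560^0.25 = 0.02175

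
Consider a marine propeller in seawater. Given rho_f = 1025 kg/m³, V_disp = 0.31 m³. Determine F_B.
Formula: F_B = \rho_f g V_{disp}
F_B = 1025·9.81·0.31 = 3117 N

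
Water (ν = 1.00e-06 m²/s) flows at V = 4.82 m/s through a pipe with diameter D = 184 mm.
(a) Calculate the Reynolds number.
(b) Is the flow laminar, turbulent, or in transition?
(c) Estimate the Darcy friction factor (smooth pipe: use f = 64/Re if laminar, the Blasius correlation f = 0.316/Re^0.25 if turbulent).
(a) Re = V·D/ν = 4.82·0.184/1.00e-06 = 886880
(b) Flow regime: turbulent (Re > 4000)
(c) Friction factor: f = 0.316/Re^0.25 = 0.316/886880^0.25 = 0.0103 (Blasius is strictly valid for Re ≲ 1e5; used here as the smooth-pipe estimate the problem specifies)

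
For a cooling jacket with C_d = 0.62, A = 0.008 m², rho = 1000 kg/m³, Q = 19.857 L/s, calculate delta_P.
Formula: Q = C_d A \sqrt{\frac{2 \Delta P}{\rho}}
Substituting knowns: 19.857 = 0.62·0.008·√(2·(delta_P·1000)/1000)·1000
Solving for delta_P: delta_P = ((19.857/1000)/(0.62·0.008))²·1000/2/1000 = 8.014 kPa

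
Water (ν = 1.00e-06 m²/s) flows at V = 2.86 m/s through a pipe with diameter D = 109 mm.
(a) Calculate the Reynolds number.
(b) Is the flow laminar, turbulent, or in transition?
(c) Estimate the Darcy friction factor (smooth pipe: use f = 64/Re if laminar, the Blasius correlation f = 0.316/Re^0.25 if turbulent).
(a) Re = V·D/ν = 2.86·0.109/1.00e-06 = 311740
(b) Flow regime: turbulent (Re > 4000)
(c) Friction factor: f = 0.316/Re^0.25 = 0.316/311740^0.25 = 0.01337 (Blasius is strictly valid for Re ≲ 1e5; used here as the smooth-pipe estimate the problem specifies)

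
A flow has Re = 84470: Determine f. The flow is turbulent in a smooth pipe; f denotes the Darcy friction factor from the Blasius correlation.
Formula: f = \frac{0.316}{Re^{0.25}}
f = 0.316/84470^0.25 = 0.01854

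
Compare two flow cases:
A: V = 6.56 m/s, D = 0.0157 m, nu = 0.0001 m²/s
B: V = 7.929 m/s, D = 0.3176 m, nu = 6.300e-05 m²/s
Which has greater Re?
Re(A) = 1030, Re(B) = 39972. Answer: B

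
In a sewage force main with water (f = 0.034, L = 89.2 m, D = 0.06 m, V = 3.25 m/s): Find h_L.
Formula: h_L = f \frac{L}{D} \frac{V^2}{2g}
h_L = 0.034·(89.2/0.06)·3.25²/(2·9.81) = 27.21 m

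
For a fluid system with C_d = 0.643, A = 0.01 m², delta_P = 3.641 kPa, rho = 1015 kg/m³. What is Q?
Formula: Q = C_d A \sqrt{\frac{2 \Delta P}{\rho}}
Q = 0.643·0.01·√(2·(3.641·1000)/1015)·1000 = 17.22 L/s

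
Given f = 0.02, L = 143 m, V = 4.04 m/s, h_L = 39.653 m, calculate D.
Formula: h_L = f \frac{L}{D} \frac{V^2}{2g}
Substituting knowns: 39.653 = 0.02·(143/D)·4.04²/(2·9.81)
Solving for D: D = 0.02·143·4.04²/(2·9.81·39.653) = 0.06 m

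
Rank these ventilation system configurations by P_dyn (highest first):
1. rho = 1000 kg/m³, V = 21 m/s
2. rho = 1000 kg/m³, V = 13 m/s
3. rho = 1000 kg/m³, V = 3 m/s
Case 1: P_dyn = 220.5 kPa
Case 2: P_dyn = 84.5 kPa
Case 3: P_dyn = 4.5 kPa
Ranking (highest first): 1, 2, 3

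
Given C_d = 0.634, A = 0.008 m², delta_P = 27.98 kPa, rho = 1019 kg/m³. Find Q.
Formula: Q = C_d A \sqrt{\frac{2 \Delta P}{\rho}}
Q = 0.634·0.008·√(2·(27.98·1000)/1019)·1000 = 37.59 L/s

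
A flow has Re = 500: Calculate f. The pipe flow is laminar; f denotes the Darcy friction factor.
Formula: f = \frac{64}{Re}
f = 64/500 = 0.128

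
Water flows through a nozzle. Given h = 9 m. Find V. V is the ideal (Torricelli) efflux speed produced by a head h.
Formula: V = \sqrt{2 g h}
V = √(2·9.81·9) = 13.29 m/s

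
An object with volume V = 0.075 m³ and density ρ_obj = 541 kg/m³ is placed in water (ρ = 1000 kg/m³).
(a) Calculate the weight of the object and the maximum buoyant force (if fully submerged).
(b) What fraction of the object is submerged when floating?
(a) W=rho_obj*g*V=541*9.81*0.075=398.0 N; F_B(max)=rho*g*V=1000*9.81*0.075=735.8 N
(b) Floating fraction=rho_obj/rho=541/1000=0.541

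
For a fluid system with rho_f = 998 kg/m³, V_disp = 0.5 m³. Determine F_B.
Formula: F_B = \rho_f g V_{disp}
F_B = 998·9.81·0.5 = 4895 N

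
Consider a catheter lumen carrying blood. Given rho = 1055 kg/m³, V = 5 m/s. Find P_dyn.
Formula: P_{dyn} = \frac{1}{2} \rho V^2
P_dyn = 0.5·1055·5²/1000 = 13.19 kPa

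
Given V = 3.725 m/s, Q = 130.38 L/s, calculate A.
Formula: Q = A V
Substituting knowns: 130.38 = A·3.725·1000
Solving for A: A = (130.38/1000)/3.725 = 0.035 m²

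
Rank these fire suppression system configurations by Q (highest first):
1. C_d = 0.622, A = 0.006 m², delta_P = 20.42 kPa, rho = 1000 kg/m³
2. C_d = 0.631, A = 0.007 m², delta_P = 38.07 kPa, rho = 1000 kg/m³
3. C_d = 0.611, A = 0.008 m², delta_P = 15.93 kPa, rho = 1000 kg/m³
Case 1: Q = 23.85 L/s
Case 2: Q = 38.54 L/s
Case 3: Q = 27.59 L/s
Ranking (highest first): 2, 3, 1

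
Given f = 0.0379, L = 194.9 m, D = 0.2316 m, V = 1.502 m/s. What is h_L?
Formula: h_L = f \frac{L}{D} \frac{V^2}{2g}
h_L = 0.0379·(194.9/0.2316)·1.502²/(2·9.81) = 3.667 m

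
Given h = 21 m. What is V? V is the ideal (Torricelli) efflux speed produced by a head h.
Formula: V = \sqrt{2 g h}
V = √(2·9.81·21) = 20.3 m/s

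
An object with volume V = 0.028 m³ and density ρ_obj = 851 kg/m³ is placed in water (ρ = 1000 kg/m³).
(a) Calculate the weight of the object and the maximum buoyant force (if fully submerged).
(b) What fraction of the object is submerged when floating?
(a) W=rho_obj*g*V=851*9.81*0.028=233.8 N; F_B(max)=rho*g*V=1000*9.81*0.028=274.7 N
(b) Floating fraction=rho_obj/rho=851/1000=0.851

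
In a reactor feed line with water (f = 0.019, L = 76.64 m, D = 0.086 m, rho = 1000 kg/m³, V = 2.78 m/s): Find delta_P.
Formula: \Delta P = f \frac{L}{D} \frac{\rho V^2}{2}
delta_P = 0.019·(76.64/0.086)·0.5·1000·2.78²/1000 = 65.43 kPa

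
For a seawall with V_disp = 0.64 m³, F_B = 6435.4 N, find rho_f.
Formula: F_B = \rho_f g V_{disp}
Substituting knowns: 6435.4 = rho_f·9.81·0.64
Solving for rho_f: rho_f = 6435.4/(9.81·0.64) = 1025 kg/m³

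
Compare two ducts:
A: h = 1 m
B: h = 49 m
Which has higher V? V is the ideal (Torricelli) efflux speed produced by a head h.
V(A) = 4.429 m/s, V(B) = 31.01 m/s. Answer: B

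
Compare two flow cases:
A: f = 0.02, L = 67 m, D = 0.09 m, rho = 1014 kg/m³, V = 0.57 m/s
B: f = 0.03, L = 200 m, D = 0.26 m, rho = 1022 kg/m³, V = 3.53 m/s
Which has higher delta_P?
delta_P(A) = 2.453 kPa, delta_P(B) = 146.9 kPa. Answer: B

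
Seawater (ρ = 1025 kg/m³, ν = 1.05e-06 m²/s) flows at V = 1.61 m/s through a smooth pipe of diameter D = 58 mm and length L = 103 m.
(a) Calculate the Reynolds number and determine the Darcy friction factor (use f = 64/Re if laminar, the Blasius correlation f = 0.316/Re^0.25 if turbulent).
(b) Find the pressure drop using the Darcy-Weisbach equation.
(a) Re = V·D/ν = 1.61·0.058/1.05e-06 = 88933 → turbulent (Re > 4000); f = 0.316/Re^0.25 = 0.316/88933^0.25 = 0.018299
(b) Darcy-Weisbach: ΔP = f·(L/D)·½ρV²/1000 = 0.018299·(103/0.058)·½·1025·1.61²/1000 = 43.17 kPa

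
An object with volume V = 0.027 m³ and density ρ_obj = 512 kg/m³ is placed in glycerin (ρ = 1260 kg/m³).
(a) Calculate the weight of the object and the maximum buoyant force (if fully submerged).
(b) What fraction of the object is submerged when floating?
(a) W=rho_obj*g*V=512*9.81*0.027=135.6 N; F_B(max)=rho*g*V=1260*9.81*0.027=333.7 N
(b) Floating fraction=rho_obj/rho=512/1260=0.406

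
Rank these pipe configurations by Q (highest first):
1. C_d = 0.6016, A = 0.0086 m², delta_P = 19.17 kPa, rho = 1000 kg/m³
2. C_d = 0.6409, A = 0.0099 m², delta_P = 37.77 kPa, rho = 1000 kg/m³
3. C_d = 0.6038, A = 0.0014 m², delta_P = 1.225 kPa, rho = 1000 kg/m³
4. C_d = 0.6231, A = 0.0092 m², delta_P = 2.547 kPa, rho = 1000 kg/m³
Case 1: Q = 32.04 L/s
Case 2: Q = 55.15 L/s
Case 3: Q = 1.323 L/s
Case 4: Q = 12.94 L/s
Ranking (highest first): 2, 1, 4, 3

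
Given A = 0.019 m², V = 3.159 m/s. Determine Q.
Formula: Q = A V
Q = 0.019·3.159·1000 = 60.02 L/s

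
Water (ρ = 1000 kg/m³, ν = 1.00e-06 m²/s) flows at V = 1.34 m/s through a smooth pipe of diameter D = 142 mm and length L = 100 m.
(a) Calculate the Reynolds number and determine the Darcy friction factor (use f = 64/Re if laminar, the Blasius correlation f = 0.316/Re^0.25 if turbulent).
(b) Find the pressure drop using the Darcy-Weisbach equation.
(a) Re = V·D/ν = 1.34·0.142/1.00e-06 = 190280 → turbulent (Re > 4000); f = 0.316/Re^0.25 = 0.316/190280^0.25 = 0.01513 (Blasius is strictly valid for Re ≲ 1e5; used here as the smooth-pipe estimate the problem specifies)
(b) Darcy-Weisbach: ΔP = f·(L/D)·½ρV²/1000 = 0.01513·(100/0.142)·½·1000·1.34²/1000 = 9.566 kPa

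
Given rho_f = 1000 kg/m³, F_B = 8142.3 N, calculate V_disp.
Formula: F_B = \rho_f g V_{disp}
Substituting knowns: 8142.3 = 1000·9.81·V_disp
Solving for V_disp: V_disp = 8142.3/(1000·9.81) = 0.83 m³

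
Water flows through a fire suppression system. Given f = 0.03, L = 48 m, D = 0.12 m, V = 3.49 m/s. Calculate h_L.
Formula: h_L = f \frac{L}{D} \frac{V^2}{2g}
h_L = 0.03·(48/0.12)·3.49²/(2·9.81) = 7.45 m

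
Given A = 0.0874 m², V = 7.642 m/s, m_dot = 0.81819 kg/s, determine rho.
Formula: \dot{m} = \rho A V
Substituting knowns: 0.81819 = rho·0.0874·7.642
Solving for rho: rho = 0.81819/(0.0874·7.642) = 1.225 kg/m³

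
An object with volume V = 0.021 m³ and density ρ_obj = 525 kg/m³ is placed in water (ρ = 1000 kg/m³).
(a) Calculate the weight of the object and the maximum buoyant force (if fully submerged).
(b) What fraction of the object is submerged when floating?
(a) W=rho_obj*g*V=525*9.81*0.021=108.2 N; F_B(max)=rho*g*V=1000*9.81*0.021=206.0 N
(b) Floating fraction=rho_obj/rho=525/1000=0.525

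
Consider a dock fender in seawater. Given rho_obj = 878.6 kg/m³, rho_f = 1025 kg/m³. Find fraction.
Formula: f_{sub} = \frac{\rho_{obj}}{\rho_f}
fraction = 878.6/1025 = 0.8572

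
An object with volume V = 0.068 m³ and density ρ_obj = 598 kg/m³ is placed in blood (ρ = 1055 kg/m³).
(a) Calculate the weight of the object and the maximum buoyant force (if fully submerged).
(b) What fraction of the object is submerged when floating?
(a) W=rho_obj*g*V=598*9.81*0.068=398.9 N; F_B(max)=rho*g*V=1055*9.81*0.068=703.8 N
(b) Floating fraction=rho_obj/rho=598/1055=0.567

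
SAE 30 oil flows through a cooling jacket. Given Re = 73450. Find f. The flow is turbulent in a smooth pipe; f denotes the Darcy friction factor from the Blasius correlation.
Formula: f = \frac{0.316}{Re^{0.25}}
f = 0.316/73450^0.25 = 0.0192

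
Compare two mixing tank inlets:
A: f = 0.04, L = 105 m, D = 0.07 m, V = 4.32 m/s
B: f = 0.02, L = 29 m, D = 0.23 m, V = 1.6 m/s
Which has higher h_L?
h_L(A) = 57.07 m, h_L(B) = 0.329 m. Answer: A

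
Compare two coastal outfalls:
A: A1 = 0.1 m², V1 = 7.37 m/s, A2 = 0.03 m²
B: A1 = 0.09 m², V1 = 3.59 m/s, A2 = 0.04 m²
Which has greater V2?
V2(A) = 24.57 m/s, V2(B) = 8.078 m/s. Answer: A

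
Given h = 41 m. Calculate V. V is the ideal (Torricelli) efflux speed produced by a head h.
Formula: V = \sqrt{2 g h}
V = √(2·9.81·41) = 28.36 m/s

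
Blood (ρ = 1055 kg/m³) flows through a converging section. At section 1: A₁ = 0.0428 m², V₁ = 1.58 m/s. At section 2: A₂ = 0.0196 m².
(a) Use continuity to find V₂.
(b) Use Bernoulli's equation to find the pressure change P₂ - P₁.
(a) Continuity: A₁V₁=A₂V₂ -> V₂=A₁V₁/A₂=0.0428*1.58/0.0196=3.45 m/s
(b) Bernoulli: P₂-P₁=0.5*rho*(V₁^2-V₂^2)/1000=0.5*1055*(1.58^2-3.45^2)/1000=-4.962 kPa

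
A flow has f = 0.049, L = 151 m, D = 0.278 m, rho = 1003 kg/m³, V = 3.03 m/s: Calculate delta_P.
Formula: \Delta P = f \frac{L}{D} \frac{\rho V^2}{2}
delta_P = 0.049·(151/0.278)·0.5·1003·3.03²/1000 = 122.5 kPa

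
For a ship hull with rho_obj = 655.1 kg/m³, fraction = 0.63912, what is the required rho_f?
Formula: f_{sub} = \frac{\rho_{obj}}{\rho_f}
Substituting knowns: 0.63912 = 655.1/rho_f
Solving for rho_f: rho_f = 655.1/0.63912 = 1025 kg/m³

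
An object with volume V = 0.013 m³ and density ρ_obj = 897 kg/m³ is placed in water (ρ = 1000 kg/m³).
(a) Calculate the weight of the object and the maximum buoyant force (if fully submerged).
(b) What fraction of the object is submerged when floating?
(a) W=rho_obj*g*V=897*9.81*0.013=114.4 N; F_B(max)=rho*g*V=1000*9.81*0.013=127.5 N
(b) Floating fraction=rho_obj/rho=897/1000=0.897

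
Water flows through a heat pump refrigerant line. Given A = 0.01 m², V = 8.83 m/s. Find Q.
Formula: Q = A V
Q = 0.01·8.83·1000 = 88.3 L/s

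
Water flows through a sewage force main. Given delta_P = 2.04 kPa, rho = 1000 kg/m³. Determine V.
Formula: V = \sqrt{\frac{2 \Delta P}{\rho}}
V = √(2·(2.04·1000)/1000) = 2.02 m/s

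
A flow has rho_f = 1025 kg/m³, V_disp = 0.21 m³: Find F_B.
Formula: F_B = \rho_f g V_{disp}
F_B = 1025·9.81·0.21 = 2112 N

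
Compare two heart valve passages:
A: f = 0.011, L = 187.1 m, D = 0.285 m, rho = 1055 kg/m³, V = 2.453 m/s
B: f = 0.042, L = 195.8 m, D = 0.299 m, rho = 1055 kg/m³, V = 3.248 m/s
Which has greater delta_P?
delta_P(A) = 22.92 kPa, delta_P(B) = 153.1 kPa. Answer: B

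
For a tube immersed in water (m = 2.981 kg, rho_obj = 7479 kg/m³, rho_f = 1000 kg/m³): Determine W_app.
Formula: W_{app} = mg\left(1 - \frac{\rho_f}{\rho_{obj}}\right)
W_app = 2.981·9.81·(1 − 1000/7479) = 25.33 N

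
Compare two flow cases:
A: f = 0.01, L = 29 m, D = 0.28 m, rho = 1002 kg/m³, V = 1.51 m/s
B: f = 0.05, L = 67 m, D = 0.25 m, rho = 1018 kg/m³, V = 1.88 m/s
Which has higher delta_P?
delta_P(A) = 1.183 kPa, delta_P(B) = 24.11 kPa. Answer: B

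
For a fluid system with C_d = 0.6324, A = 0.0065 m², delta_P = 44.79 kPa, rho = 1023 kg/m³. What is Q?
Formula: Q = C_d A \sqrt{\frac{2 \Delta P}{\rho}}
Q = 0.6324·0.0065·√(2·(44.79·1000)/1023)·1000 = 38.47 L/s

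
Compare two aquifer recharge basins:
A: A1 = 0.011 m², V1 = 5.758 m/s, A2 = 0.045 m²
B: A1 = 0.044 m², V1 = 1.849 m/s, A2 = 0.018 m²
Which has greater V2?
V2(A) = 1.408 m/s, V2(B) = 4.52 m/s. Answer: B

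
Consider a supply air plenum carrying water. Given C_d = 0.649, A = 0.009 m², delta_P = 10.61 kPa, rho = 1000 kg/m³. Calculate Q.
Formula: Q = C_d A \sqrt{\frac{2 \Delta P}{\rho}}
Q = 0.649·0.009·√(2·(10.61·1000)/1000)·1000 = 26.91 L/s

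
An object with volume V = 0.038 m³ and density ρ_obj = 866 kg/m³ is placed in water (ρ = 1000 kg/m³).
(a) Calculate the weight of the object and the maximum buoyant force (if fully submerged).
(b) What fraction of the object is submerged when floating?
(a) W=rho_obj*g*V=866*9.81*0.038=322.8 N; F_B(max)=rho*g*V=1000*9.81*0.038=372.8 N
(b) Floating fraction=rho_obj/rho=866/1000=0.866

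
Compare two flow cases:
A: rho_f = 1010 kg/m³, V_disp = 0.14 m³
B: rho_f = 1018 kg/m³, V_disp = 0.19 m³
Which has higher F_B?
F_B(A) = 1387 N, F_B(B) = 1897 N. Answer: B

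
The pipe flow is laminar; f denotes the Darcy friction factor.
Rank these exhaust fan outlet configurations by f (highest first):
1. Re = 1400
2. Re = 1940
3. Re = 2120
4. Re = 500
Case 1: f = 0.04571
Case 2: f = 0.03299
Case 3: f = 0.03019
Case 4: f = 0.128
Ranking (highest first): 4, 1, 2, 3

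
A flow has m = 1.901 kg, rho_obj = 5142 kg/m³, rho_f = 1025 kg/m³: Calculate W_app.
Formula: W_{app} = mg\left(1 - \frac{\rho_f}{\rho_{obj}}\right)
W_app = 1.901·9.81·(1 − 1025/5142) = 14.93 N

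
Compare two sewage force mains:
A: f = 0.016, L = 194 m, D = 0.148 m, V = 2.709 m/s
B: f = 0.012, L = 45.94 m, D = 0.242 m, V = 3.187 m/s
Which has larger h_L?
h_L(A) = 7.845 m, h_L(B) = 1.179 m. Answer: A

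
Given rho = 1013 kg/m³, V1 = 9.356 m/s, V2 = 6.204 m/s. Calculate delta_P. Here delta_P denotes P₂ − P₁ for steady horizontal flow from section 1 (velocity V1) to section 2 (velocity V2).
Formula: \Delta P = \frac{1}{2} \rho (V_1^2 - V_2^2)
delta_P = 0.5·1013·(9.356² − 6.204²)/1000 = 24.84 kPa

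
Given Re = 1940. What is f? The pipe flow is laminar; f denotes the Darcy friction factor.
Formula: f = \frac{64}{Re}
f = 64/1940 = 0.03299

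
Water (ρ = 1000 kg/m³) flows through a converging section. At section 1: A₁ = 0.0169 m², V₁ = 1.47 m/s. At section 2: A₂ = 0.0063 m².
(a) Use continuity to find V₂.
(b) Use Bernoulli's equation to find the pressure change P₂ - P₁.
(a) Continuity: A₁V₁=A₂V₂ -> V₂=A₁V₁/A₂=0.0169*1.47/0.0063=3.94 m/s
(b) Bernoulli: P₂-P₁=0.5*rho*(V₁^2-V₂^2)/1000=0.5*1000*(1.47^2-3.94^2)/1000=-6.681 kPa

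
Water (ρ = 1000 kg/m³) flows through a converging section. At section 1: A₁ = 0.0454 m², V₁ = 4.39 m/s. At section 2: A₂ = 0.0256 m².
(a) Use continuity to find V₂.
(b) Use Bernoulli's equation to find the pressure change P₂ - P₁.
(a) Continuity: A₁V₁=A₂V₂ -> V₂=A₁V₁/A₂=0.0454*4.39/0.0256=7.79 m/s
(b) Bernoulli: P₂-P₁=0.5*rho*(V₁^2-V₂^2)/1000=0.5*1000*(4.39^2-7.79^2)/1000=-20.71 kPa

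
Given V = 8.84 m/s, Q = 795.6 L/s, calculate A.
Formula: Q = A V
Substituting knowns: 795.6 = A·8.84·1000
Solving for A: A = (795.6/1000)/8.84 = 0.09 m²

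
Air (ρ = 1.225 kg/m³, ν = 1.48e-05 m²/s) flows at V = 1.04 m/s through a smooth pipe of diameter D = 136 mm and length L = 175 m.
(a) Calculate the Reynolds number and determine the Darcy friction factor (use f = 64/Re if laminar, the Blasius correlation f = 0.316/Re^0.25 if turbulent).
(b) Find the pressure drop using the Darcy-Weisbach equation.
(a) Re = V·D/ν = 1.04·0.136/1.48e-05 = 9556.8 → turbulent (Re > 4000); f = 0.316/Re^0.25 = 0.316/9556.8^0.25 = 0.03196
(b) Darcy-Weisbach: ΔP = f·(L/D)·½ρV²/1000 = 0.03196·(175/0.136)·½·1.225·1.04²/1000 = 0.02724 kPa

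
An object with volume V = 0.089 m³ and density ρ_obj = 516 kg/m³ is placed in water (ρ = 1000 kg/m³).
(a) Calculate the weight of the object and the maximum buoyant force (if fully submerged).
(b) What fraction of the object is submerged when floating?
(a) W=rho_obj*g*V=516*9.81*0.089=450.5 N; F_B(max)=rho*g*V=1000*9.81*0.089=873.1 N
(b) Floating fraction=rho_obj/rho=516/1000=0.516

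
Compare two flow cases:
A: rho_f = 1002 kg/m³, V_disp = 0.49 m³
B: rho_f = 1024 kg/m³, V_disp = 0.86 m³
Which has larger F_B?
F_B(A) = 4817 N, F_B(B) = 8639 N. Answer: B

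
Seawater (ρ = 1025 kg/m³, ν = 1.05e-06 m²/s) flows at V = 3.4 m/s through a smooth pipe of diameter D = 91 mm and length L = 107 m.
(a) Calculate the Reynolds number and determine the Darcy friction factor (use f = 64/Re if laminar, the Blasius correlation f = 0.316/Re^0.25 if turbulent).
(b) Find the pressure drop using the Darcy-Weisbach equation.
(a) Re = V·D/ν = 3.4·0.091/1.05e-06 = 294670 → turbulent (Re > 4000); f = 0.316/Re^0.25 = 0.316/294670^0.25 = 0.013563 (Blasius is strictly valid for Re ≲ 1e5; used here as the smooth-pipe estimate the problem specifies)
(b) Darcy-Weisbach: ΔP = f·(L/D)·½ρV²/1000 = 0.013563·(107/0.091)·½·1025·3.4²/1000 = 94.48 kPa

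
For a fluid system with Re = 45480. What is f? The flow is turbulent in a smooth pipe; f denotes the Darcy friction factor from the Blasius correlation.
Formula: f = \frac{0.316}{Re^{0.25}}
f = 0.316/45480^0.25 = 0.02164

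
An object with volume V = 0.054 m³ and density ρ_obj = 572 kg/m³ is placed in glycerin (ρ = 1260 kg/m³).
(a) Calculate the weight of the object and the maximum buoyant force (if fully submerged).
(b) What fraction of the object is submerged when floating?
(a) W=rho_obj*g*V=572*9.81*0.054=303.0 N; F_B(max)=rho*g*V=1260*9.81*0.054=667.5 N
(b) Floating fraction=rho_obj/rho=572/1260=0.454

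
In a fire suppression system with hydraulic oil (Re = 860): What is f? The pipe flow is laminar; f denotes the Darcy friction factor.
Formula: f = \frac{64}{Re}
f = 64/860 = 0.07442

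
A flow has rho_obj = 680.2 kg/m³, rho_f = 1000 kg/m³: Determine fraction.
Formula: f_{sub} = \frac{\rho_{obj}}{\rho_f}
fraction = 680.2/1000 = 0.6802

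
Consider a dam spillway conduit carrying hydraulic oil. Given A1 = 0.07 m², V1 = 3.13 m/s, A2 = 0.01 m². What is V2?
Formula: V_2 = \frac{A_1 V_1}{A_2}
V2 = 0.07·3.13/0.01 = 21.91 m/s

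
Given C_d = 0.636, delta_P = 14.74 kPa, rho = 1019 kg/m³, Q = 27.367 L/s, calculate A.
Formula: Q = C_d A \sqrt{\frac{2 \Delta P}{\rho}}
Substituting knowns: 27.367 = 0.636·A·√(2·(14.74·1000)/1019)·1000
Solving for A: A = (27.367/1000)/(0.636·√(2·(14.74·1000)/1019)) = 0.008 m²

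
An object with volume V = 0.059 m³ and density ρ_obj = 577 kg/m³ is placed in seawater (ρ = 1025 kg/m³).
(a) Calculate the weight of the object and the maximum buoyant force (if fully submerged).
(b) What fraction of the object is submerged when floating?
(a) W=rho_obj*g*V=577*9.81*0.059=334.0 N; F_B(max)=rho*g*V=1025*9.81*0.059=593.3 N
(b) Floating fraction=rho_obj/rho=577/1025=0.563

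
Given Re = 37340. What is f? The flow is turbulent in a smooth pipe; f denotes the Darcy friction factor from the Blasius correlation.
Formula: f = \frac{0.316}{Re^{0.25}}
f = 0.316/37340^0.25 = 0.02273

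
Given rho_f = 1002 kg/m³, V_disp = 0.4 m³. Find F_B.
Formula: F_B = \rho_f g V_{disp}
F_B = 1002·9.81·0.4 = 3932 N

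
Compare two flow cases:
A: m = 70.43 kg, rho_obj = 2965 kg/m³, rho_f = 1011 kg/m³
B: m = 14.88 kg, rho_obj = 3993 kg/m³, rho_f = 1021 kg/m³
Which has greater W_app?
W_app(A) = 455.3 N, W_app(B) = 108.6 N. Answer: A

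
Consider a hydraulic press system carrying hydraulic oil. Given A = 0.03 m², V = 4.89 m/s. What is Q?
Formula: Q = A V
Q = 0.03·4.89·1000 = 146.7 L/s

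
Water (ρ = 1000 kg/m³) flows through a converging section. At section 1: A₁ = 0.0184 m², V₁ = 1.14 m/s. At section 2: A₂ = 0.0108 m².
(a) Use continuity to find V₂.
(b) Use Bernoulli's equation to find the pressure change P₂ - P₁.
(a) Continuity: A₁V₁=A₂V₂ -> V₂=A₁V₁/A₂=0.0184*1.14/0.0108=1.94 m/s
(b) Bernoulli: P₂-P₁=0.5*rho*(V₁^2-V₂^2)/1000=0.5*1000*(1.14^2-1.94^2)/1000=-1.232 kPa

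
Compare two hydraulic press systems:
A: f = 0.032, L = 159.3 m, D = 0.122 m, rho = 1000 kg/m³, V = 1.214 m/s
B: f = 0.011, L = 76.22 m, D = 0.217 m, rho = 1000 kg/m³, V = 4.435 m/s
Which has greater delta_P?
delta_P(A) = 30.79 kPa, delta_P(B) = 38 kPa. Answer: B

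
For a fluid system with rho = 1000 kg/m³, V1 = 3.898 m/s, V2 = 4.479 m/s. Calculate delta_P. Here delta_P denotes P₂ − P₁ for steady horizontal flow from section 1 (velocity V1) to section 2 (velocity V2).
Formula: \Delta P = \frac{1}{2} \rho (V_1^2 - V_2^2)
delta_P = 0.5·1000·(3.898² − 4.479²)/1000 = -2.434 kPa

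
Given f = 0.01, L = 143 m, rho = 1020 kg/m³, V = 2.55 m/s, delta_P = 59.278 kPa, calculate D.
Formula: \Delta P = f \frac{L}{D} \frac{\rho V^2}{2}
Substituting knowns: 59.278 = 0.01·(143/D)·0.5·1020·2.55²/1000
Solving for D: D = 0.01·143·0.5·1020·2.55²/(59.278·1000) = 0.08 m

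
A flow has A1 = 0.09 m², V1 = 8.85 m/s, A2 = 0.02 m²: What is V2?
Formula: V_2 = \frac{A_1 V_1}{A_2}
V2 = 0.09·8.85/0.02 = 39.82 m/s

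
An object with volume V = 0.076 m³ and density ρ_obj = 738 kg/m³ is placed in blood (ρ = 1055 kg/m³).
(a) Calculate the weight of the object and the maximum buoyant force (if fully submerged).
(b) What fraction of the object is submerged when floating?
(a) W=rho_obj*g*V=738*9.81*0.076=550.2 N; F_B(max)=rho*g*V=1055*9.81*0.076=786.6 N
(b) Floating fraction=rho_obj/rho=738/1055=0.700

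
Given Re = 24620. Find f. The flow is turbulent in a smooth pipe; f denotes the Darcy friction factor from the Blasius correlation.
Formula: f = \frac{0.316}{Re^{0.25}}
f = 0.316/24620^0.25 = 0.02523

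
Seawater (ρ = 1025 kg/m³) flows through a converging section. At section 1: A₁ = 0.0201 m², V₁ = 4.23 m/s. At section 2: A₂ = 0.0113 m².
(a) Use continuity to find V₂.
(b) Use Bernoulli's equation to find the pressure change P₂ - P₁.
(a) Continuity: A₁V₁=A₂V₂ -> V₂=A₁V₁/A₂=0.0201*4.23/0.0113=7.52 m/s
(b) Bernoulli: P₂-P₁=0.5*rho*(V₁^2-V₂^2)/1000=0.5*1025*(4.23^2-7.52^2)/1000=-19.81 kPa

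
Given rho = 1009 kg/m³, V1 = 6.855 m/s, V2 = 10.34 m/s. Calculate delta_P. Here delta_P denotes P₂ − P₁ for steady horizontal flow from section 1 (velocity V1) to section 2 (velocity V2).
Formula: \Delta P = \frac{1}{2} \rho (V_1^2 - V_2^2)
delta_P = 0.5·1009·(6.855² − 10.34²)/1000 = -30.23 kPa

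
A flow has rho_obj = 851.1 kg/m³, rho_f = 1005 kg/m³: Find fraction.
Formula: f_{sub} = \frac{\rho_{obj}}{\rho_f}
fraction = 851.1/1005 = 0.8469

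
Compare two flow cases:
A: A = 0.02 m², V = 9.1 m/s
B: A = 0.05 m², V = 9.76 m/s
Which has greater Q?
Q(A) = 182 L/s, Q(B) = 488 L/s. Answer: B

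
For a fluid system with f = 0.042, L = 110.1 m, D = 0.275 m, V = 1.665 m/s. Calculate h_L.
Formula: h_L = f \frac{L}{D} \frac{V^2}{2g}
h_L = 0.042·(110.1/0.275)·1.665²/(2·9.81) = 2.376 m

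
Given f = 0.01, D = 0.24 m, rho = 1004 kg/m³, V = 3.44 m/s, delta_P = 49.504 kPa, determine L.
Formula: \Delta P = f \frac{L}{D} \frac{\rho V^2}{2}
Substituting knowns: 49.504 = 0.01·(L/0.24)·0.5·1004·3.44²/1000
Solving for L: L = (49.504·1000)·0.24/(0.01·0.5·1004·3.44²) = 200 m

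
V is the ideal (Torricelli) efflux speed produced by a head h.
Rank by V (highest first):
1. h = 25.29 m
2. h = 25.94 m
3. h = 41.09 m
Case 1: V = 22.28 m/s
Case 2: V = 22.56 m/s
Case 3: V = 28.39 m/s
Ranking (highest first): 3, 2, 1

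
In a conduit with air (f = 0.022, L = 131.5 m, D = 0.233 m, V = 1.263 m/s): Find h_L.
Formula: h_L = f \frac{L}{D} \frac{V^2}{2g}
h_L = 0.022·(131.5/0.233)·1.263²/(2·9.81) = 1.009 m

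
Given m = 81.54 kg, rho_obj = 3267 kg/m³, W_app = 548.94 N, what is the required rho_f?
Formula: W_{app} = mg\left(1 - \frac{\rho_f}{\rho_{obj}}\right)
Substituting knowns: 548.94 = 81.54·9.81·(1 − rho_f/3267)
Solving for rho_f: rho_f = 3267·(1 − 548.94/(81.54·9.81)) = 1025 kg/m³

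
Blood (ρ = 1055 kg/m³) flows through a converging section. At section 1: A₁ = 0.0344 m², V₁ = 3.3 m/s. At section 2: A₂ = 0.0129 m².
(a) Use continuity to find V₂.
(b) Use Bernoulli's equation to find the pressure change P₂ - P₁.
(a) Continuity: A₁V₁=A₂V₂ -> V₂=A₁V₁/A₂=0.0344*3.3/0.0129=8.80 m/s
(b) Bernoulli: P₂-P₁=0.5*rho*(V₁^2-V₂^2)/1000=0.5*1055*(3.3^2-8.80^2)/1000=-35.11 kPa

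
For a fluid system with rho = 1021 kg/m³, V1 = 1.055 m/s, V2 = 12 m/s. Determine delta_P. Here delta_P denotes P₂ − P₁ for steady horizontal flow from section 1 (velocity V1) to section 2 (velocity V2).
Formula: \Delta P = \frac{1}{2} \rho (V_1^2 - V_2^2)
delta_P = 0.5·1021·(1.055² − 12²)/1000 = -72.94 kPa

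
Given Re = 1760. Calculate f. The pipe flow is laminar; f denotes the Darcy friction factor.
Formula: f = \frac{64}{Re}
f = 64/1760 = 0.03636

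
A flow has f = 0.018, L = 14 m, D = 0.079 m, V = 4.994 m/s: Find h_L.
Formula: h_L = f \frac{L}{D} \frac{V^2}{2g}
h_L = 0.018·(14/0.079)·4.994²/(2·9.81) = 4.055 m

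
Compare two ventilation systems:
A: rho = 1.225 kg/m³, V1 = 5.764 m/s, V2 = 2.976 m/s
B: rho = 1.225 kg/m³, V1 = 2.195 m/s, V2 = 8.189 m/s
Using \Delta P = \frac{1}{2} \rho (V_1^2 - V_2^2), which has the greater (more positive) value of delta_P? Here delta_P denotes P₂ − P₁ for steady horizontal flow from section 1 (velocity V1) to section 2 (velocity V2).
delta_P(A) = 0.01492 kPa, delta_P(B) = -0.03812 kPa. Answer: A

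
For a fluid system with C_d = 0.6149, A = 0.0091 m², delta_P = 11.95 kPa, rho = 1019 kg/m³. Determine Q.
Formula: Q = C_d A \sqrt{\frac{2 \Delta P}{\rho}}
Q = 0.6149·0.0091·√(2·(11.95·1000)/1019)·1000 = 27.1 L/s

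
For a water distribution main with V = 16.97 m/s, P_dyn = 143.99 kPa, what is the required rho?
Formula: P_{dyn} = \frac{1}{2} \rho V^2
Substituting knowns: 143.99 = 0.5·rho·16.97²/1000
Solving for rho: rho = 2·(143.99·1000)/16.97² = 1000 kg/m³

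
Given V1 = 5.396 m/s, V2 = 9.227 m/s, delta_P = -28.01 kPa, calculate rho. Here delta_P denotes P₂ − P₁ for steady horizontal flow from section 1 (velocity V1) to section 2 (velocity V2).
Formula: \Delta P = \frac{1}{2} \rho (V_1^2 - V_2^2)
Substituting knowns: -28.01 = 0.5·rho·(5.396² − 9.227²)/1000
Solving for rho: rho = 2·(-28.01·1000)/(5.396² − 9.227²) = 1000 kg/m³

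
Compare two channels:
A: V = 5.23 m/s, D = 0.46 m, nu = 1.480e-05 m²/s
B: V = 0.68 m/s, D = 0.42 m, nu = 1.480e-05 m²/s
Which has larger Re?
Re(A) = 162554, Re(B) = 19297. Answer: A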